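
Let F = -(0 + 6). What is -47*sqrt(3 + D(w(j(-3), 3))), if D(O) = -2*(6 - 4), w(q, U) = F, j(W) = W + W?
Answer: -47*I ≈ -47.0*I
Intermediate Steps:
j(W) = 2*W
F = -6 (F = -1*6 = -6)
w(q, U) = -6
D(O) = -4 (D(O) = -2*2 = -4)
-47*sqrt(3 + D(w(j(-3), 3))) = -47*sqrt(3 - 4) = -47*I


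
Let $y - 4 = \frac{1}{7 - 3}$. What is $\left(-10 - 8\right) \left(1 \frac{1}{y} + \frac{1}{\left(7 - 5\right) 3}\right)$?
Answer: $- \frac{123}{17} \approx -7.2353$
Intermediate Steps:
$y = \frac{17}{4}$ ($y = 4 + \frac{1}{7 - 3} = 4 + \frac{1}{4} = \frac{17}{4} \approx 4.25$)
$\left(-10 - 8\right) \left(1 \frac{1}{y} + \frac{1}{\left(7 - 5\right) 3}\right) = \left(-10 - 8\right) \left(1 \frac{1}{\frac{17}{4}} + \frac{1}{\left(7 - 5\right) 3}\right) = \left(-10 - 8\right) \left(1 \cdot \frac{4}{17} + \frac{1}{2} \cdot \frac{1}{3}\right) = \left(-10 - 8\right) \left(\frac{4}{17} + \frac{1}{2} \cdot \frac{1}{3}\right) = - 18 \left(\frac{4}{17} + \frac{1}{6}\right) = \left(-18\right) \frac{41}{102} = - \frac{123}{17}$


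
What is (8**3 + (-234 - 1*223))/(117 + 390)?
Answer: 55/507 ≈ 0.10848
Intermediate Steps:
(8**3 + (-234 - 1*223))/(117 + 390) = (512 + (-234 - 223))/507 = (512 - 457)*(1/507) = 55*(1/507) = 55/507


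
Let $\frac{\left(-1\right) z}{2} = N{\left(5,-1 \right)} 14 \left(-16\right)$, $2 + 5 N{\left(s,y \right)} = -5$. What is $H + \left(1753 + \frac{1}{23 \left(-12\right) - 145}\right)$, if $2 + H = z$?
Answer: $\frac{2365594}{2105} \approx 1123.8$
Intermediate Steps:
$N{\left(s,y \right)} = - \frac{7}{5}$ ($N{\left(s,y \right)} = - \frac{2}{5} + \frac{1}{5} \left(-5\right) = - \frac{2}{5} - 1 = - \frac{7}{5}$)
$z = - \frac{3136}{5}$ ($z = - 2 \left(- \frac{7}{5}\right) 14 \left(-16\right) = - 2 \left(\left(- \frac{98}{5}\right) \left(-16\right)\right) = \left(-2\right) \frac{1568}{5} = - \frac{3136}{5} \approx -627.2$)
$H = - \frac{3146}{5}$ ($H = -2 - \frac{3136}{5} = - \frac{3146}{5} \approx -629.2$)
$H + \left(1753 + \frac{1}{23 \left(-12\right) - 145}\right) = - \frac{3146}{5} + \left(1753 + \frac{1}{23 \left(-12\right) - 145}\right) = - \frac{3146}{5} + \left(1753 + \frac{1}{-276 - 145}\right) = - \frac{3146}{5} + \left(1753 + \frac{1}{-421}\right) = - \frac{3146}{5} + \left(1753 - \frac{1}{421}\right) = - \frac{3146}{5} + \frac{738012}{421} = \frac{2365594}{2105}$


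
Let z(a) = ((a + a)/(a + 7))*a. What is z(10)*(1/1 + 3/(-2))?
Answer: -100/17 ≈ -5.8824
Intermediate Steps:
z(a) = 2*a²/(7 + a) (z(a) = ((2*a)/(7 + a))*a = (2*a/(7 + a))*a = 2*a²/(7 + a))
z(10)*(1/1 + 3/(-2)) = (2*10²/(7 + 10))*(1/1 + 3/(-2)) = (2*100/17)*(1*1 + 3*(-½)) = (2*100*(1/17))*(1 - 3/2) = (200/17)*(-½) = -100/17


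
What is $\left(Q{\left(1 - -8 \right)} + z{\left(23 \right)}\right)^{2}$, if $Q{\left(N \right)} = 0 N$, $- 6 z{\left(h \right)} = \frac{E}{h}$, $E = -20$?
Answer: $\frac{100}{4761} \approx 0.021004$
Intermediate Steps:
$z{\left(h \right)} = \frac{10}{3 h}$ ($z{\left(h \right)} = - \frac{\left(-20\right) \frac{1}{h}}{6} = \frac{10}{3 h}$)
$Q{\left(N \right)} = 0$
$\left(Q{\left(1 - -8 \right)} + z{\left(23 \right)}\right)^{2} = \left(0 + \frac{10}{3 \cdot 23}\right)^{2} = \left(0 + \frac{10}{3} \cdot \frac{1}{23}\right)^{2} = \left(0 + \frac{10}{69}\right)^{2} = \left(\frac{10}{69}\right)^{2} = \frac{100}{4761}$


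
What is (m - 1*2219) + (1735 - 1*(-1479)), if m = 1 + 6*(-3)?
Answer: 978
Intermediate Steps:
m = -17 (m = 1 - 18 = -17)
(m - 1*2219) + (1735 - 1*(-1479)) = (-17 - 1*2219) + (1735 - 1*(-1479)) = (-17 - 2219) + (1735 + 1479) = -2236 + 3214 = 978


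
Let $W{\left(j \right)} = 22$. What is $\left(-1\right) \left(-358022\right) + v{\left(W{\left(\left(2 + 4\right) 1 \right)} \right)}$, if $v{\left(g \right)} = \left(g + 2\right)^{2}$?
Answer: $358598$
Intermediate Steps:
$v{\left(g \right)} = \left(2 + g\right)^{2}$
$\left(-1\right) \left(-358022\right) + v{\left(W{\left(\left(2 + 4\right) 1 \right)} \right)} = \left(-1\right) \left(-358022\right) + \left(2 + 22\right)^{2} = 358022 + 24^{2} = 358022 + 576 = 358598$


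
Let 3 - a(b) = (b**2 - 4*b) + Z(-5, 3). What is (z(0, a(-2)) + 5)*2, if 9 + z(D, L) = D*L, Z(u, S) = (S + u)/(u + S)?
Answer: -8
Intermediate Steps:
Z(u, S) = 1 (Z(u, S) = (S + u)/(S + u) = 1)
a(b) = 2 - b**2 + 4*b (a(b) = 3 - ((b**2 - 4*b) + 1) = 3 - (1 + b**2 - 4*b) = 3 + (-1 - b**2 + 4*b) = 2 - b**2 + 4*b)
z(D, L) = -9 + D*L
(z(0, a(-2)) + 5)*2 = ((-9 + 0*(2 - 1*(-2)**2 + 4*(-2))) + 5)*2 = ((-9 + 0*(2 - 1*4 - 8)) + 5)*2 = ((-9 + 0*(2 - 4 - 8)) + 5)*2 = ((-9 + 0*(-10)) + 5)*2 = ((-9 + 0) + 5)*2 = (-9 + 5)*2 = -4*2 = -8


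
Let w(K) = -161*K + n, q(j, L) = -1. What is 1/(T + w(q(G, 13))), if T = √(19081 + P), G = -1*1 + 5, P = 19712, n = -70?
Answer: -91/30512 + √38793/30512 ≈ 0.0034727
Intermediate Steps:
G = 4 (G = -1 + 5 = 4)
T = √38793 (T = √(19081 + 19712) = √38793 ≈ 196.96)
w(K) = -70 - 161*K (w(K) = -161*K - 70 = -70 - 161*K)
1/(T + w(q(G, 13))) = 1/(√38793 + (-70 - 161*(-1))) = 1/(√38793 + (-70 + 161)) = 1/(√38793 + 91) = 1/(91 + √38793)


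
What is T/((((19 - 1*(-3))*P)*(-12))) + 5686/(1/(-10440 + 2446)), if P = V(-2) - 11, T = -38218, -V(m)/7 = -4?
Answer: -101998496587/2244 ≈ -4.5454e+7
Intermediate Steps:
V(m) = 28 (V(m) = -7*(-4) = 28)
P = 17 (P = 28 - 11 = 17)
T/((((19 - 1*(-3))*P)*(-12))) + 5686/(1/(-10440 + 2446)) = -38218*(-1/(204*(19 - 1*(-3)))) + 5686/(1/(-10440 + 2446)) = -38218*(-1/(204*(19 + 3))) + 5686/(1/(-7994)) = -38218/((22*17)*(-12)) + 5686/(-1/7994) = -38218/(374*(-12)) + 5686*(-7994) = -38218/(-4488) - 45453884 = -38218*(-1/4488) - 45453884 = 19109/2244 - 45453884 = -101998496587/2244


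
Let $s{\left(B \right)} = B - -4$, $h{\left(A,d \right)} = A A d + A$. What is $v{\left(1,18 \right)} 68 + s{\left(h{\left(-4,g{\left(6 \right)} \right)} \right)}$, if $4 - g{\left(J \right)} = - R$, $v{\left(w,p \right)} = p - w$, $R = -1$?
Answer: $1204$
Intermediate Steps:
$g{\left(J \right)} = 3$ ($g{\left(J \right)} = 4 - \left(-1\right) \left(-1\right) = 4 - 1 = 3$)
$h{\left(A,d \right)} = A + d A^{2}$ ($h{\left(A,d \right)} = A^{2} d + A = d A^{2} + A = A + d A^{2}$)
$s{\left(B \right)} = 4 + B$ ($s{\left(B \right)} = B + 4 = 4 + B$)
$v{\left(1,18 \right)} 68 + s{\left(h{\left(-4,g{\left(6 \right)} \right)} \right)} = \left(18 - 1\right) 68 - \left(-4 + 4 \left(1 - 12\right)\right) = 17 \cdot 68 + \left(4 - -44\right) = 1156 + \left(4 + 44\right) = 1156 + 48 = 1204$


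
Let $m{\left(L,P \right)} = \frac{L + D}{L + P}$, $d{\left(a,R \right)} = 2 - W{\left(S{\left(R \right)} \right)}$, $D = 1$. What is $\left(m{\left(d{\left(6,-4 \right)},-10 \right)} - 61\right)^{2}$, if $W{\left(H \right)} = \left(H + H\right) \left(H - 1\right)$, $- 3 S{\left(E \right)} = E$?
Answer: $\frac{24000201}{6400} \approx 3750.0$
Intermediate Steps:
$S{\left(E \right)} = - \frac{E}{3}$
$W{\left(H \right)} = 2 H \left(-1 + H\right)$
$d{\left(a,R \right)} = 2 + \frac{2 R \left(-1 - \frac{R}{3}\right)}{3}$ ($d{\left(a,R \right)} = 2 - 2 \left(- \frac{R}{3}\right) \left(-1 - \frac{R}{3}\right) = 2 - - \frac{2 R \left(-1 - \frac{R}{3}\right)}{3} = 2 + \frac{2 R \left(-1 - \frac{R}{3}\right)}{3}$)
$m{\left(L,P \right)} = \frac{1 + L}{L + P}$ ($m{\left(L,P \right)} = \frac{L + 1}{L + P} = \frac{1 + L}{L + P}$)
$\left(m{\left(d{\left(6,-4 \right)},-10 \right)} - 61\right)^{2} = \left(\frac{1 + \left(2 - - \frac{8 \left(3 - 4\right)}{9}\right)}{\left(2 - - \frac{8 \left(3 - 4\right)}{9}\right) - 10} - 61\right)^{2} = \left(\frac{1 + \left(2 - \left(- \frac{8}{9}\right) \left(-1\right)\right)}{\left(2 - \left(- \frac{8}{9}\right) \left(-1\right)\right) - 10} - 61\right)^{2} = \left(\frac{1 + \left(2 - \frac{8}{9}\right)}{\left(2 - \frac{8}{9}\right) - 10} - 61\right)^{2} = \left(\frac{1 + \frac{10}{9}}{\frac{10}{9} - 10} - 61\right)^{2} = \left(\frac{1}{- \frac{80}{9}} \cdot \frac{19}{9} - 61\right)^{2} = \left(\left(- \frac{9}{80}\right) \frac{19}{9} - 61\right)^{2} = \left(- \frac{19}{80} - 61\right)^{2} = \left(- \frac{4899}{80}\right)^{2} = \frac{24000201}{6400}$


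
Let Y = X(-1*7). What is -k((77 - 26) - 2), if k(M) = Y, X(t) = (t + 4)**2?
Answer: -9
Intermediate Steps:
X(t) = (4 + t)**2
Y = 9 (Y = (4 - 1*7)**2 = (4 - 7)**2 = (-3)**2 = 9)
k(M) = 9
-k((77 - 26) - 2) = -1*9 = -9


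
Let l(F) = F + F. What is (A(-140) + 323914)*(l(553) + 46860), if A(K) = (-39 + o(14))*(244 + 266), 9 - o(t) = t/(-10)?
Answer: 14837226848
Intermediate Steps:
l(F) = 2*F
o(t) = 9 + t/10 (o(t) = 9 - t/(-10) = 9 - t*(-1)/10 = 9 - (-1)*t/10 = 9 + t/10)
A(K) = -14586 (A(K) = (-39 + (9 + (1/10)*14))*(244 + 266) = (-39 + (9 + 7/5))*510 = (-39 + 52/5)*510 = -143/5*510 = -14586)
(A(-140) + 323914)*(l(553) + 46860) = (-14586 + 323914)*(2*553 + 46860) = 309328*(1106 + 46860) = 309328*47966 = 14837226848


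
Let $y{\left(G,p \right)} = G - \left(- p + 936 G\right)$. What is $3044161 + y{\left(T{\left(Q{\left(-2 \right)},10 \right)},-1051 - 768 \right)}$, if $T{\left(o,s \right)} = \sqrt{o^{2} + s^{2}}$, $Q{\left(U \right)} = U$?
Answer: $3042342 - 1870 \sqrt{26} \approx 3.0328 \cdot 10^{6}$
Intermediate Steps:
$y{\left(G,p \right)} = p - 935 G$ ($y{\left(G,p \right)} = G - \left(- p + 936 G\right) = p - 935 G$)
$3044161 + y{\left(T{\left(Q{\left(-2 \right)},10 \right)},-1051 - 768 \right)} = 3044161 - \left(1819 + 935 \sqrt{\left(-2\right)^{2} + 10^{2}}\right) = 3044161 - \left(1819 + 935 \sqrt{4 + 100}\right) = 3044161 - \left(1819 + 935 \sqrt{104}\right) = 3044161 - \left(1819 + 935 \cdot 2 \sqrt{26}\right) = 3044161 - \left(1819 + 1870 \sqrt{26}\right) = 3042342 - 1870 \sqrt{26}$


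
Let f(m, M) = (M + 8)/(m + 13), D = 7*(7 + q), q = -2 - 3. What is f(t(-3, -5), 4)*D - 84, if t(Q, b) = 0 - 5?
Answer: -63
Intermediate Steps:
q = -5
t(Q, b) = -5
D = 14 (D = 7*(7 - 5) = 7*2 = 14)
f(m, M) = (8 + M)/(13 + m)
f(t(-3, -5), 4)*D - 84 = ((8 + 4)/(13 - 5))*14 - 84 = (12/8)*14 - 84 = ((⅛)*12)*14 - 84 = (3/2)*14 - 84 = 21 - 84 = -63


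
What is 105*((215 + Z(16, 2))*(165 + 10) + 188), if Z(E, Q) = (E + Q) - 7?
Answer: 4172490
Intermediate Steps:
Z(E, Q) = -7 + E + Q
105*((215 + Z(16, 2))*(165 + 10) + 188) = 105*((215 + (-7 + 16 + 2))*(165 + 10) + 188) = 105*((215 + 11)*175 + 188) = 105*(226*175 + 188) = 105*(39550 + 188) = 105*39738 = 4172490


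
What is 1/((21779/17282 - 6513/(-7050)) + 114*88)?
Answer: 10153175/101878826568 ≈ 9.9659e-5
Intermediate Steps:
1/((21779/17282 - 6513/(-7050)) + 114*88) = 1/((21779*(1/17282) - 6513*(-1/7050)) + 10032) = 1/((21779/17282 + 2171/2350) + 10032) = 1/(22174968/10153175 + 10032) = 1/(101878826568/10153175) = 10153175/101878826568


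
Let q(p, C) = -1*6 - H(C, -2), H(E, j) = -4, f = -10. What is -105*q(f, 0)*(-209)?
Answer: -43890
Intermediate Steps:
q(p, C) = -2 (q(p, C) = -1*6 - 1*(-4) = -6 + 4 = -2)
-105*q(f, 0)*(-209) = -105*(-2)*(-209) = 210*(-209) = -43890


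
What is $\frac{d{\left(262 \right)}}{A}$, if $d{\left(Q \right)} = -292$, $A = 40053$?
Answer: $- \frac{292}{40053} \approx -0.0072903$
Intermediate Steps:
$\frac{d{\left(262 \right)}}{A} = - \frac{292}{40053}$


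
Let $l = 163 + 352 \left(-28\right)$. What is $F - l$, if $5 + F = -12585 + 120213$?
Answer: $117316$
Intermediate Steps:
$F = 107623$ ($F = -5 + \left(-12585 + 120213\right) = -5 + 107628 = 107623$)
$l = -9693$ ($l = 163 - 9856 = -9693$)
$F - l = 107623 - -9693 = 107623 + 9693 = 117316$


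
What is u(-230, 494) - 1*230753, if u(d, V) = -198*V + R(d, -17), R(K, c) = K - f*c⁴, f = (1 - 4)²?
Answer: -1080484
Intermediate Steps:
f = 9 (f = (-3)² = 9)
R(K, c) = K - 9*c⁴
u(d, V) = -751689 + d - 198*V (u(d, V) = -198*V + (d - 9*(-17)⁴) = -198*V + (d - 9*83521) = -198*V + (d - 751689) = -198*V + (-751689 + d) = -751689 + d - 198*V)
u(-230, 494) - 1*230753 = (-751689 - 230 - 198*494) - 1*230753 = (-751689 - 230 - 97812) - 230753 = -849731 - 230753 = -1080484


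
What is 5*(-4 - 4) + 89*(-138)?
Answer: -12322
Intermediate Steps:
5*(-4 - 4) + 89*(-138) = 5*(-8) - 12282 = -40 - 12282 = -12322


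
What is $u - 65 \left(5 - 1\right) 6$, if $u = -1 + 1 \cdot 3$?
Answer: $-1558$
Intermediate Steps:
$u = 2$ ($u = -1 + 3 = 2$)
$u - 65 \left(5 - 1\right) 6 = 2 - 65 \left(5 - 1\right) 6 = 2 - 65 \cdot 4 \cdot 6 = 2 - 1560 = -1558$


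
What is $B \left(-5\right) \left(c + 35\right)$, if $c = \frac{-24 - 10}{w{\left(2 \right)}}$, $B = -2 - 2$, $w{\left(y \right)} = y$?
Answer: $360$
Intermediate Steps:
$B = -4$ ($B = -2 - 2 = -4$)
$c = -17$ ($c = \frac{-24 - 10}{2} = \left(-24 - 10\right) \frac{1}{2} = \left(-34\right) \frac{1}{2} = -17$)
$B \left(-5\right) \left(c + 35\right) = \left(-4\right) \left(-5\right) \left(-17 + 35\right) = 20 \cdot 18 = 360$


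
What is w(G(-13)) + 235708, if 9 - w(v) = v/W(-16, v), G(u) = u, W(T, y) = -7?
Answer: 1650006/7 ≈ 2.3572e+5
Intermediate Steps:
w(v) = 9 + v/7 (w(v) = 9 - v/(-7) = 9 - v*(-1)/7 = 9 - (-1)*v/7 = 9 + v/7)
w(G(-13)) + 235708 = (9 + (⅐)*(-13)) + 235708 = (9 - 13/7) + 235708 = 50/7 + 235708 = 1650006/7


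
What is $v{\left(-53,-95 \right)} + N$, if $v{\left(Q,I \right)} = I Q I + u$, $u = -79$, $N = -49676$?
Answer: $-528080$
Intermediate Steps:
$v{\left(Q,I \right)} = -79 + Q I^{2}$ ($v{\left(Q,I \right)} = I Q I - 79 = Q I^{2} - 79 = -79 + Q I^{2}$)
$v{\left(-53,-95 \right)} + N = \left(-79 - 53 \left(-95\right)^{2}\right) - 49676 = \left(-79 - 478325\right) - 49676 = -478404 - 49676 = -528080$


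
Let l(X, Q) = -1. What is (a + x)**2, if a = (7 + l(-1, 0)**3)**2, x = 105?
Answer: 19881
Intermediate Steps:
a = 36 (a = (7 + (-1)**3)**2 = (7 - 1)**2 = 6**2 = 36)
(a + x)**2 = (36 + 105)**2 = 141**2 = 19881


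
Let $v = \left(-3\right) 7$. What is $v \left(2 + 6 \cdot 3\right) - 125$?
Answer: $-545$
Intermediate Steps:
$v = -21$
$v \left(2 + 6 \cdot 3\right) - 125 = - 21 \left(2 + 6 \cdot 3\right) - 125 = - 21 \left(2 + 18\right) - 125 = \left(-21\right) 20 - 125 = -420 - 125 = -545$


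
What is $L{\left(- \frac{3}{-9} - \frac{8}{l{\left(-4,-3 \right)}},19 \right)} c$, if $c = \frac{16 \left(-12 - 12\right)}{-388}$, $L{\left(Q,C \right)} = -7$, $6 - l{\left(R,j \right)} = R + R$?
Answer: $- \frac{672}{97} \approx -6.9278$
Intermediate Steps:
$l{\left(R,j \right)} = 6 - 2 R$ ($l{\left(R,j \right)} = 6 - \left(R + R\right) = 6 - 2 R$)
$c = \frac{96}{97}$ ($c = 16 \left(-24\right) \left(- \frac{1}{388}\right) = \left(-384\right) \left(- \frac{1}{388}\right) = \frac{96}{97} \approx 0.98969$)
$L{\left(- \frac{3}{-9} - \frac{8}{l{\left(-4,-3 \right)}},19 \right)} c = \left(-7\right) \frac{96}{97} = - \frac{672}{97}$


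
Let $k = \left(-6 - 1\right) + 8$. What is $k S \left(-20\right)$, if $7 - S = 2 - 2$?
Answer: $-140$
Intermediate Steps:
$k = 1$ ($k = -7 + 8 = 1$)
$S = 7$ ($S = 7 - \left(2 - 2\right) = 7 - 0 = 7 + 0 = 7$)
$k S \left(-20\right) = 1 \cdot 7 \left(-20\right) = 7 \left(-20\right) = -140$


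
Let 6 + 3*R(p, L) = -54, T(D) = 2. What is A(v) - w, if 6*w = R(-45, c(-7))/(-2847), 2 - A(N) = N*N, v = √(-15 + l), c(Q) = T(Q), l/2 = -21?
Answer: 503909/8541 ≈ 58.999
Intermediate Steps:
l = -42 (l = 2*(-21) = -42)
c(Q) = 2
R(p, L) = -20 (R(p, L) = -2 + (⅓)*(-54) = -2 - 18 = -20)
v = I*√57 (v = √(-15 - 42) = √(-57) = I*√57 ≈ 7.5498*I)
A(N) = 2 - N² (A(N) = 2 - N*N = 2 - N²)
w = 10/8541 (w = (-20/(-2847))/6 = (-20*(-1/2847))/6 = (⅙)*(20/2847) = 10/8541 ≈ 0.0011708)
A(v) - w = (2 - (I*√57)²) - 1*10/8541 = (2 - 1*(-57)) - 10/8541 = (2 + 57) - 10/8541 = 59 - 10/8541 = 503909/8541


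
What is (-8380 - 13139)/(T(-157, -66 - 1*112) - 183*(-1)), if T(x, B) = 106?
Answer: -21519/289 ≈ -74.460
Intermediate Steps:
(-8380 - 13139)/(T(-157, -66 - 1*112) - 183*(-1)) = (-8380 - 13139)/(106 - 183*(-1)) = -21519/(106 + 183) = -21519/289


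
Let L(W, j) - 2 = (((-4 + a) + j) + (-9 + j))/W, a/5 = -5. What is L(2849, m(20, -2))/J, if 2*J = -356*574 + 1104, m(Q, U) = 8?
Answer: -129/6579895 ≈ -1.9605e-5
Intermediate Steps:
a = -25 (a = 5*(-5) = -25)
L(W, j) = 2 + (-38 + 2*j)/W (L(W, j) = 2 + (((-4 - 25) + j) + (-9 + j))/W = 2 + ((-29 + j) + (-9 + j))/W = 2 + (-38 + 2*j)/W)
J = -101620 (J = (-356*574 + 1104)/2 = (-204344 + 1104)/2 = (½)*(-203240) = -101620)
L(2849, m(20, -2))/J = (2*(-19 + 2849 + 8)/2849)/(-101620) = (2*(1/2849)*2838)*(-1/101620) = (516/259)*(-1/101620) = -129/6579895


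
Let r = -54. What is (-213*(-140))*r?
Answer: -1610280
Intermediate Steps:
(-213*(-140))*r = -213*(-140)*(-54) = 29820*(-54) = -1610280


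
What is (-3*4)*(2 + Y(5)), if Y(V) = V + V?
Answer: -144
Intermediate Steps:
Y(V) = 2*V
(-3*4)*(2 + Y(5)) = (-3*4)*(2 + 2*5) = -12*(2 + 10) = -12*12 = -144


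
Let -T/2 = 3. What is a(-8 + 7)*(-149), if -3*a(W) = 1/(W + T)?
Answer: -149/21 ≈ -7.0952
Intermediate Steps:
T = -6 (T = -2*3 = -6)
a(W) = -1/(3*(-6 + W)) (a(W) = -1/(3*(W - 6)) = -1/(3*(-6 + W)))
a(-8 + 7)*(-149) = -1/(-18 + 3*(-8 + 7))*(-149) = -1/(-18 + 3*(-1))*(-149) = -1/(-18 - 3)*(-149) = -1/(-21)*(-149) = -1*(-1/21)*(-149) = (1/21)*(-149) = -149/21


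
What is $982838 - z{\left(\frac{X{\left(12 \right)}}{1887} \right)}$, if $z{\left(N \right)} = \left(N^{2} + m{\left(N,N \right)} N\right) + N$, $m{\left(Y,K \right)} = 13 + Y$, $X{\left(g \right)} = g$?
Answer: $\frac{388850973902}{395641} \approx 9.8284 \cdot 10^{5}$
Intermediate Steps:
$z{\left(N \right)} = N + N^{2} + N \left(13 + N\right)$ ($z{\left(N \right)} = \left(N^{2} + \left(13 + N\right) N\right) + N = \left(N^{2} + N \left(13 + N\right)\right) + N = N + N^{2} + N \left(13 + N\right)$)
$982838 - z{\left(\frac{X{\left(12 \right)}}{1887} \right)} = 982838 - 2 \cdot \frac{12}{1887} \left(7 + \frac{12}{1887}\right) = 982838 - 2 \cdot 12 \cdot \frac{1}{1887} \left(7 + 12 \cdot \frac{1}{1887}\right) = 982838 - 2 \cdot \frac{4}{629} \left(7 + \frac{4}{629}\right) = 982838 - 2 \cdot \frac{4}{629} \cdot \frac{4407}{629} = 982838 - \frac{35256}{395641} = \frac{388850973902}{395641}$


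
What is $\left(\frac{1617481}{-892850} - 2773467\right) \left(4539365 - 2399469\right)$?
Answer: $- \frac{2649503275256491588}{446425} \approx -5.9349 \cdot 10^{12}$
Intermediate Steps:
$\left(\frac{1617481}{-892850} - 2773467\right) \left(4539365 - 2399469\right) = \left(1617481 \left(- \frac{1}{892850}\right) - 2773467\right) 2139896 = \left(- \frac{1617481}{892850} - 2773467\right) 2139896 = \left(- \frac{2476291628431}{892850}\right) 2139896 = - \frac{2649503275256491588}{446425}$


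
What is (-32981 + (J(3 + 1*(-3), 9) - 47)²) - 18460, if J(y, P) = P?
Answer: -49997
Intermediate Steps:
(-32981 + (J(3 + 1*(-3), 9) - 47)²) - 18460 = (-32981 + (9 - 47)²) - 18460 = (-32981 + (-38)²) - 18460 = (-32981 + 1444) - 18460 = -31537 - 18460 = -49997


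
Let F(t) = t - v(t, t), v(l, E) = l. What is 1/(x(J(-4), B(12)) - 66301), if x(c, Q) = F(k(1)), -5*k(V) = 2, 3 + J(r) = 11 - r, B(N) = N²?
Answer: -1/66301 ≈ -1.5083e-5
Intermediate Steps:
J(r) = 8 - r (J(r) = -3 + (11 - r) = 8 - r)
k(V) = -⅖ (k(V) = -⅕*2 = -⅖)
F(t) = 0 (F(t) = t - t = 0)
x(c, Q) = 0
1/(x(J(-4), B(12)) - 66301) = 1/(0 - 66301) = 1/(-66301) = -1/66301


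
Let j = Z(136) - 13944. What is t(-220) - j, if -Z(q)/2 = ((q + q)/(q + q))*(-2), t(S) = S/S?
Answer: 13941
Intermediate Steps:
t(S) = 1
Z(q) = 4 (Z(q) = -2*(q + q)/(q + q)*(-2) = -2*(2*q)/((2*q))*(-2) = -2*(2*q)*(1/(2*q))*(-2) = -2*(-2) = 4)
j = -13940 (j = 4 - 13944 = -13940)
t(-220) - j = 1 - 1*(-13940) = 1 + 13940 = 13941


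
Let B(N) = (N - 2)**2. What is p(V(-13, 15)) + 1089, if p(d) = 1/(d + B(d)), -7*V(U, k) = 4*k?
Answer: 5506033/5056 ≈ 1089.0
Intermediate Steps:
V(U, k) = -4*k/7
B(N) = (-2 + N)**2
p(d) = 1/(d + (-2 + d)**2)
p(V(-13, 15)) + 1089 = 1/(-4/7*15 + (-2 - 4/7*15)**2) + 1089 = 1/(-60/7 + (-2 - 60/7)**2) + 1089 = 1/(-60/7 + (-74/7)**2) + 1089 = 1/(-60/7 + 5476/49) + 1089 = 1/(5056/49) + 1089 = 49/5056 + 1089 = 5506033/5056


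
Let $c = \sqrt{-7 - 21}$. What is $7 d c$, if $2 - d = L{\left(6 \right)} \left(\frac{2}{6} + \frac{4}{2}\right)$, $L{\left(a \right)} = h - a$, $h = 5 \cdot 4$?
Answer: $- \frac{1288 i \sqrt{7}}{3} \approx - 1135.9 i$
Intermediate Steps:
$h = 20$
$L{\left(a \right)} = 20 - a$
$d = - \frac{92}{3}$ ($d = 2 - \left(20 - 6\right) \left(\frac{2}{6} + \frac{4}{2}\right) = 2 - \left(20 - 6\right) \left(2 \cdot \frac{1}{6} + 4 \cdot \frac{1}{2}\right) = 2 - 14 \left(\frac{1}{3} + 2\right) = 2 - 14 \cdot \frac{7}{3} = 2 - \frac{98}{3} = - \frac{92}{3} \approx -30.667$)
$c = 2 i \sqrt{7}$ ($c = \sqrt{-28} = 2 i \sqrt{7} \approx 5.2915 i$)
$7 d c = 7 \left(- \frac{92}{3}\right) 2 i \sqrt{7} = - \frac{644 \cdot 2 i \sqrt{7}}{3} = - \frac{1288 i \sqrt{7}}{3}$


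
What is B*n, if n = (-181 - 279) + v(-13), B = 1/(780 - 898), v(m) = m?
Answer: 473/118 ≈ 4.0085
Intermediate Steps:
B = -1/118 (B = 1/(-118) = -1/118 ≈ -0.0084746)
n = -473 (n = (-181 - 279) - 13 = -460 - 13 = -473)
B*n = -1/118*(-473) = 473/118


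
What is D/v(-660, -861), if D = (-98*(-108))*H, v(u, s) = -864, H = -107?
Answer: 5243/4 ≈ 1310.8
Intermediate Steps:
D = -1132488 (D = -98*(-108)*(-107) = 10584*(-107) = -1132488)
D/v(-660, -861) = -1132488/(-864) = -1132488*(-1/864) = 5243/4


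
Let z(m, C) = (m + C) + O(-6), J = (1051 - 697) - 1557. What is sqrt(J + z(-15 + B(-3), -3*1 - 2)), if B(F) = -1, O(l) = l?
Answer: I*sqrt(1230) ≈ 35.071*I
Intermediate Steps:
J = -1203 (J = 354 - 1557 = -1203)
z(m, C) = -6 + C + m (z(m, C) = (m + C) - 6 = (C + m) - 6 = -6 + C + m)
sqrt(J + z(-15 + B(-3), -3*1 - 2)) = sqrt(-1203 + (-6 + (-3*1 - 2) + (-15 - 1))) = sqrt(-1203 + (-6 + (-3 - 2) - 16)) = sqrt(-1203 + (-6 - 5 - 16)) = sqrt(-1203 - 27) = sqrt(-1230) = I*sqrt(1230)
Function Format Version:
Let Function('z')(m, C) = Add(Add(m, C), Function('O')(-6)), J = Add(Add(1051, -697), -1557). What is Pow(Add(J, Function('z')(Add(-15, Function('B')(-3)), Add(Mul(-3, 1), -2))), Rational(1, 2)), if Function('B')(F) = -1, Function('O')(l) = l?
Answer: Mul(I, Pow(1230, Rational(1, 2))) ≈ Mul(35.071, I)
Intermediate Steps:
J = -1203 (J = Add(354, -1557) = -1203)
Function('z')(m, C) = Add(-6, C, m) (Function('z')(m, C) = Add(Add(m, C), -6) = Add(Add(C, m), -6) = Add(-6, C, m))
Pow(Add(J, Function('z')(Add(-15, Function('B')(-3)), Add(Mul(-3, 1), -2))), Rational(1, 2)) = Pow(Add(-1203, Add(-6, Add(Mul(-3, 1), -2), Add(-15, -1))), Rational(1, 2)) = Pow(Add(-1203, Add(-6, Add(-3, -2), -16)), Rational(1, 2)) = Pow(Add(-1203, Add(-6, -5, -16)), Rational(1, 2)) = Pow(Add(-1203, -27), Rational(1, 2)) = Pow(-1230, Rational(1, 2)) = Mul(I, Pow(1230, Rational(1, 2)))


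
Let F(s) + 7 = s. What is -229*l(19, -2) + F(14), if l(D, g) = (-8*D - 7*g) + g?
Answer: 32067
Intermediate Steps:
F(s) = -7 + s
l(D, g) = -8*D - 6*g
-229*l(19, -2) + F(14) = -229*(-8*19 - 6*(-2)) + (-7 + 14) = -229*(-152 + 12) + 7 = -229*(-140) + 7 = 32060 + 7 = 32067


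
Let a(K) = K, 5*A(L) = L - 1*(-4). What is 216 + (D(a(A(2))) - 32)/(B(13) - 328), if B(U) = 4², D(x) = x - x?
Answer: 8428/39 ≈ 216.10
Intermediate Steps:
A(L) = ⅘ + L/5 (A(L) = (L - 1*(-4))/5 = (L + 4)/5 = (4 + L)/5 = ⅘ + L/5)
D(x) = 0
B(U) = 16
216 + (D(a(A(2))) - 32)/(B(13) - 328) = 216 + (0 - 32)/(16 - 328) = 216 - 32/(-312) = 216 - 1/312*(-32) = 216 + 4/39 = 8428/39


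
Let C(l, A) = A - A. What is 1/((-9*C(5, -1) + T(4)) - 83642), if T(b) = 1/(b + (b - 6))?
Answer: -2/167283 ≈ -1.1956e-5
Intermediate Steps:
C(l, A) = 0
T(b) = 1/(-6 + 2*b) (T(b) = 1/(b + (-6 + b)) = 1/(-6 + 2*b))
1/((-9*C(5, -1) + T(4)) - 83642) = 1/((-9*0 + 1/(2*(-3 + 4))) - 83642) = 1/((0 + (1/2)/1) - 83642) = 1/((0 + (1/2)*1) - 83642) = 1/((0 + 1/2) - 83642) = 1/(1/2 - 83642) = 1/(-167283/2) = -2/167283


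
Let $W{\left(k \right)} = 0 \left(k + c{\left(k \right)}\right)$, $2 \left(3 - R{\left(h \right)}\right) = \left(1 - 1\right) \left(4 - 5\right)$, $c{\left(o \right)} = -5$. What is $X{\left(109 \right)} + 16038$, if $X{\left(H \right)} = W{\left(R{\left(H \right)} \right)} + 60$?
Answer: $16098$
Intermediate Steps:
$R{\left(h \right)} = 3$ ($R{\left(h \right)} = 3 - \frac{\left(1 - 1\right) \left(4 - 5\right)}{2} = 3 - \frac{0 \left(-1\right)}{2} = 3 - 0 = 3 + 0 = 3$)
$W{\left(k \right)} = 0$ ($W{\left(k \right)} = 0 \left(k - 5\right) = 0 \left(-5 + k\right) = 0$)
$X{\left(H \right)} = 60$ ($X{\left(H \right)} = 0 + 60 = 60$)
$X{\left(109 \right)} + 16038 = 60 + 16038 = 16098$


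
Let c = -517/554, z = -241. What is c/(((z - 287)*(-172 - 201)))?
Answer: -47/9918816 ≈ -4.7385e-6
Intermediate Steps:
c = -517/554 (c = -517*1/554 = -517/554 ≈ -0.93321)
c/(((z - 287)*(-172 - 201))) = -517*1/((-241 - 287)*(-172 - 201))/554 = -517/(554*((-528*(-373)))) = -517/554/196944 = -517/554*1/196944 = -47/9918816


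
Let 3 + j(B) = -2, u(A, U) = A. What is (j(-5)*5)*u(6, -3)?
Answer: -150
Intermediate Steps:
j(B) = -5 (j(B) = -3 - 2 = -5)
(j(-5)*5)*u(6, -3) = -5*5*6 = -25*6 = -150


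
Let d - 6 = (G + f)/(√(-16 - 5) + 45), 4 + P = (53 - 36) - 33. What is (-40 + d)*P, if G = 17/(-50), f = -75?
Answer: 243181/341 - 3767*I*√21/5115 ≈ 713.14 - 3.3749*I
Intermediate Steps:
P = -20 (P = -4 + ((53 - 36) - 33) = -4 + (17 - 33) = -4 - 16 = -20)
G = -17/50 (G = 17*(-1/50) = -17/50 ≈ -0.34000)
d = 6 - 3767/(50*(45 + I*√21)) (d = 6 + (-17/50 - 75)/(√(-16 - 5) + 45) = 6 - 3767/(50*(√(-21) + 45)) = 6 - 3767/(50*(I*√21 + 45)) = 6 - 3767/(50*(45 + I*√21)) ≈ 4.343 + 0.16874*I)
(-40 + d)*P = (-40 + (29619/6820 + 3767*I*√21/102300))*(-20) = (-243181/6820 + 3767*I*√21/102300)*(-20) = 243181/341 - 3767*I*√21/5115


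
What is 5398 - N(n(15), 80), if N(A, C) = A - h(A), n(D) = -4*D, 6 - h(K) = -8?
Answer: 5472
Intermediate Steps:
h(K) = 14 (h(K) = 6 - 1*(-8) = 6 + 8 = 14)
N(A, C) = -14 + A (N(A, C) = A - 1*14 = A - 14 = -14 + A)
5398 - N(n(15), 80) = 5398 - (-14 - 4*15) = 5398 - (-14 - 60) = 5398 - 1*(-74) = 5398 + 74 = 5472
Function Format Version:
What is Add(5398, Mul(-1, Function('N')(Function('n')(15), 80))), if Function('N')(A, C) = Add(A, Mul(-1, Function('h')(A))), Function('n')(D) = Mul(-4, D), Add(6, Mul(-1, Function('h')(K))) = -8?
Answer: 5472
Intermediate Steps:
Function('h')(K) = 14 (Function('h')(K) = Add(6, Mul(-1, -8)) = Add(6, 8) = 14)
Function('N')(A, C) = Add(-14, A) (Function('N')(A, C) = Add(A, Mul(-1, 14)) = Add(A, -14) = Add(-14, A))
Add(5398, Mul(-1, Function('N')(Function('n')(15), 80))) = Add(5398, Mul(-1, Add(-14, Mul(-4, 15)))) = Add(5398, Mul(-1, Add(-14, -60))) = Add(5398, Mul(-1, -74)) = Add(5398, 74) = 5472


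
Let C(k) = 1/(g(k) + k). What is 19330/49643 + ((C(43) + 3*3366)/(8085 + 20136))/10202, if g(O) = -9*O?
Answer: 1914640017627013/4916705312277264 ≈ 0.38942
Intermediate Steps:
C(k) = -1/(8*k) (C(k) = 1/(-9*k + k) = 1/(-8*k) = -1/(8*k))
19330/49643 + ((C(43) + 3*3366)/(8085 + 20136))/10202 = 19330/49643 + ((-1/8/43 + 3*3366)/(8085 + 20136))/10202 = 19330*(1/49643) + ((-1/8*1/43 + 10098)/28221)*(1/10202) = 19330/49643 + ((-1/344 + 10098)*(1/28221))*(1/10202) = 19330/49643 + ((3473711/344)*(1/28221))*(1/10202) = 19330/49643 + (3473711/9708024)*(1/10202) = 19330/49643 + 3473711/99041260848 = 1914640017627013/4916705312277264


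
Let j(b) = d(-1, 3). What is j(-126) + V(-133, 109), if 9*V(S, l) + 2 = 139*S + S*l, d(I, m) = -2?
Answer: -33004/9 ≈ -3667.1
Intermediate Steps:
j(b) = -2
V(S, l) = -2/9 + 139*S/9 + S*l/9 (V(S, l) = -2/9 + (139*S + S*l)/9 = -2/9 + (139*S/9 + S*l/9) = -2/9 + 139*S/9 + S*l/9)
j(-126) + V(-133, 109) = -2 + (-2/9 + (139/9)*(-133) + (⅑)*(-133)*109) = -2 + (-2/9 - 18487/9 - 14497/9) = -2 - 32986/9 = -33004/9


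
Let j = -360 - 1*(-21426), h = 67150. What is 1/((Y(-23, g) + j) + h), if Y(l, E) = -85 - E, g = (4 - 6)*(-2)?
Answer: 1/88127 ≈ 1.1347e-5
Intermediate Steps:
g = 4 (g = -2*(-2) = 4)
j = 21066 (j = -360 + 21426 = 21066)
1/((Y(-23, g) + j) + h) = 1/(((-85 - 1*4) + 21066) + 67150) = 1/(((-85 - 4) + 21066) + 67150) = 1/((-89 + 21066) + 67150) = 1/(20977 + 67150) = 1/88127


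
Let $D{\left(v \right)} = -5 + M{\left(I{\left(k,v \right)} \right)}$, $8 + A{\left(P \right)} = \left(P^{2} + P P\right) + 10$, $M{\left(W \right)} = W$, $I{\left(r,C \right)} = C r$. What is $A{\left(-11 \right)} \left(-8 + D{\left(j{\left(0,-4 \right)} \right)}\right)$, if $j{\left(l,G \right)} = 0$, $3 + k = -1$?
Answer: $-3172$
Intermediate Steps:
$k = -4$ ($k = -3 - 1 = -4$)
$A{\left(P \right)} = 2 + 2 P^{2}$ ($A{\left(P \right)} = -8 + \left(\left(P^{2} + P P\right) + 10\right) = -8 + \left(\left(P^{2} + P^{2}\right) + 10\right) = -8 + \left(2 P^{2} + 10\right) = -8 + \left(10 + 2 P^{2}\right) = 2 + 2 P^{2}$)
$D{\left(v \right)} = -5 - 4 v$ ($D{\left(v \right)} = -5 + v \left(-4\right) = -5 - 4 v$)
$A{\left(-11 \right)} \left(-8 + D{\left(j{\left(0,-4 \right)} \right)}\right) = \left(2 + 2 \left(-11\right)^{2}\right) \left(-8 - 5\right) = \left(2 + 2 \cdot 121\right) \left(-8 + \left(-5 + 0\right)\right) = \left(2 + 242\right) \left(-8 - 5\right) = 244 \left(-13\right) = -3172$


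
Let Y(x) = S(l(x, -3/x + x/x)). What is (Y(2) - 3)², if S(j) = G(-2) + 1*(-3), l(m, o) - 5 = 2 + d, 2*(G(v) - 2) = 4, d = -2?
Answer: 4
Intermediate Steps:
G(v) = 4 (G(v) = 2 + (½)*4 = 2 + 2 = 4)
l(m, o) = 5 (l(m, o) = 5 + (2 - 2) = 5 + 0 = 5)
S(j) = 1 (S(j) = 4 + 1*(-3) = 4 - 3 = 1)
Y(x) = 1
(Y(2) - 3)² = (1 - 3)² = (-2)² = 4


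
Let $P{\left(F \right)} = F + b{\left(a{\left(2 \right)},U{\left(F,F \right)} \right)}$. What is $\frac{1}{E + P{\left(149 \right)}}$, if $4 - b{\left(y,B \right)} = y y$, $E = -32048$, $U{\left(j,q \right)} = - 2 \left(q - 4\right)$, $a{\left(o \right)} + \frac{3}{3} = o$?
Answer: $- \frac{1}{31896} \approx -3.1352 \cdot 10^{-5}$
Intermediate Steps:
$a{\left(o \right)} = -1 + o$
$U{\left(j,q \right)} = 8 - 2 q$ ($U{\left(j,q \right)} = - 2 \left(-4 + q\right) = 8 - 2 q$)
$b{\left(y,B \right)} = 4 - y^{2}$ ($b{\left(y,B \right)} = 4 - y y = 4 - y^{2}$)
$P{\left(F \right)} = 3 + F$ ($P{\left(F \right)} = F + \left(4 - \left(-1 + 2\right)^{2}\right) = F + \left(4 - 1^{2}\right) = F + \left(4 - 1\right) = F + 3 = 3 + F$)
$\frac{1}{E + P{\left(149 \right)}} = \frac{1}{-32048 + \left(3 + 149\right)} = \frac{1}{-32048 + 152} = \frac{1}{-31896} = - \frac{1}{31896}$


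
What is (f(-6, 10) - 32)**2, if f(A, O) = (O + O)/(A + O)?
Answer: 729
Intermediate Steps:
f(A, O) = 2*O/(A + O) (f(A, O) = (2*O)/(A + O) = 2*O/(A + O))
(f(-6, 10) - 32)**2 = (2*10/(-6 + 10) - 32)**2 = (2*10/4 - 32)**2 = (2*10*(1/4) - 32)**2 = (5 - 32)**2 = (-27)**2 = 729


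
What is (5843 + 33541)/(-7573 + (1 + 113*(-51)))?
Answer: -13128/4445 ≈ -2.9534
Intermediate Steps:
(5843 + 33541)/(-7573 + (1 + 113*(-51))) = 39384/(-7573 + (1 - 5763)) = 39384/(-7573 - 5762) = 39384/(-13335) = 39384*(-1/13335) = -13128/4445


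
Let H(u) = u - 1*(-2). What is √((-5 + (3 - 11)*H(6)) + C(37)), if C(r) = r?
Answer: 4*I*√2 ≈ 5.6569*I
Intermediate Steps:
H(u) = 2 + u (H(u) = u + 2 = 2 + u)
√((-5 + (3 - 11)*H(6)) + C(37)) = √((-5 + (3 - 11)*(2 + 6)) + 37) = √((-5 - 8*8) + 37) = √((-5 - 64) + 37) = √(-69 + 37) = √(-32) = 4*I*√2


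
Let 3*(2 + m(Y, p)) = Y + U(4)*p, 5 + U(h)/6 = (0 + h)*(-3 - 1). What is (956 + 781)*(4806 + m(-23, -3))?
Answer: 8550093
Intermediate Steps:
U(h) = -30 - 24*h (U(h) = -30 + 6*((0 + h)*(-3 - 1)) = -30 + 6*(h*(-4)) = -30 + 6*(-4*h) = -30 - 24*h)
m(Y, p) = -2 - 42*p + Y/3 (m(Y, p) = -2 + (Y + (-30 - 24*4)*p)/3 = -2 + (Y + (-30 - 96)*p)/3 = -2 + (Y - 126*p)/3 = -2 + (-42*p + Y/3) = -2 - 42*p + Y/3)
(956 + 781)*(4806 + m(-23, -3)) = (956 + 781)*(4806 + (-2 - 42*(-3) + (⅓)*(-23))) = 1737*(4806 + (-2 + 126 - 23/3)) = 1737*(4806 + 349/3) = 1737*(14767/3) = 8550093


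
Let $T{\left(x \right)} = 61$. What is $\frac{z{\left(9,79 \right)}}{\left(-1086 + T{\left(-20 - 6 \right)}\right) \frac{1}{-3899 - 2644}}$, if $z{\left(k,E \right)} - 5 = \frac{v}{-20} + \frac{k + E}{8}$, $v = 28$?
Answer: $\frac{477639}{5125} \approx 93.198$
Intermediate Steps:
$z{\left(k,E \right)} = \frac{18}{5} + \frac{E}{8} + \frac{k}{8}$ ($z{\left(k,E \right)} = 5 + \left(\frac{28}{-20} + \frac{k + E}{8}\right) = 5 + \left(28 \left(- \frac{1}{20}\right) + \left(E + k\right) \frac{1}{8}\right) = 5 - \left(\frac{7}{5} - \frac{E}{8} - \frac{k}{8}\right) = 5 + \left(- \frac{7}{5} + \frac{E}{8} + \frac{k}{8}\right) = \frac{18}{5} + \frac{E}{8} + \frac{k}{8}$)
$\frac{z{\left(9,79 \right)}}{\left(-1086 + T{\left(-20 - 6 \right)}\right) \frac{1}{-3899 - 2644}} = \frac{\frac{18}{5} + \frac{1}{8} \cdot 79 + \frac{1}{8} \cdot 9}{\left(-1086 + 61\right) \frac{1}{-3899 - 2644}} = \frac{\frac{18}{5} + \frac{79}{8} + \frac{9}{8}}{\left(-1025\right) \frac{1}{-6543}} = \frac{73}{5 \left(\left(-1025\right) \left(- \frac{1}{6543}\right)\right)} = \frac{73}{5 \cdot \frac{1025}{6543}} = \frac{73}{5} \cdot \frac{6543}{1025} = \frac{477639}{5125}$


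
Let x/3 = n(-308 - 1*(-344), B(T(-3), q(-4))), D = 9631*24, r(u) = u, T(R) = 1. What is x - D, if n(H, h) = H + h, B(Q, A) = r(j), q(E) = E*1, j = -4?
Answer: -231048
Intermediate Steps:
q(E) = E
D = 231144
B(Q, A) = -4
x = 96 (x = 3*((-308 - 1*(-344)) - 4) = 3*((-308 + 344) - 4) = 3*(36 - 4) = 3*32 = 96)
x - D = 96 - 1*231144 = 96 - 231144 = -231048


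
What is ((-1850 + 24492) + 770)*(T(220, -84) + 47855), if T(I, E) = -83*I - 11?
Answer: 692620608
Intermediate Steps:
T(I, E) = -11 - 83*I
((-1850 + 24492) + 770)*(T(220, -84) + 47855) = ((-1850 + 24492) + 770)*((-11 - 83*220) + 47855) = (22642 + 770)*((-11 - 18260) + 47855) = 23412*(-18271 + 47855) = 23412*29584 = 692620608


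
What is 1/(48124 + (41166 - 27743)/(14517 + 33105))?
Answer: 47622/2291774551 ≈ 2.0780e-5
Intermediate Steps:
1/(48124 + (41166 - 27743)/(14517 + 33105)) = 1/(48124 + 13423/47622) = 1/(2291774551/47622) = 47622/2291774551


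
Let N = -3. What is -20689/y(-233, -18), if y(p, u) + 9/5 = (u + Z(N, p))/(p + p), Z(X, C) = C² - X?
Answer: 24102685/137782 ≈ 174.93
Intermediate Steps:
y(p, u) = -9/5 + (3 + u + p²)/(2*p) (y(p, u) = -9/5 + (u + (p² - 1*(-3)))/(p + p) = -9/5 + (u + (p² + 3))/((2*p)) = -9/5 + (u + (3 + p²))*(1/(2*p)) = -9/5 + (3 + u + p²)*(1/(2*p)) = -9/5 + (3 + u + p²)/(2*p))
-20689/y(-233, -18) = -20689*(-2330/(15 - 18*(-233) + 5*(-18) + 5*(-233)²)) = -20689*(-2330/(15 + 4194 - 90 + 5*54289)) = -20689*(-2330/(15 + 4194 - 90 + 271445)) = -20689/((⅒)*(-1/233)*275564) = -20689/(-137782/1165) = -20689*(-1165/137782) = 24102685/137782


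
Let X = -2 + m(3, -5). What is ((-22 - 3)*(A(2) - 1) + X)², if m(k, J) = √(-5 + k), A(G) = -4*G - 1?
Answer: (248 + I*√2)² ≈ 61502.0 + 701.4*I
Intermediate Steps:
A(G) = -1 - 4*G
X = -2 + I*√2 (X = -2 + √(-5 + 3) = -2 + √(-2) = -2 + I*√2 ≈ -2.0 + 1.4142*I)
((-22 - 3)*(A(2) - 1) + X)² = ((-22 - 3)*((-1 - 4*2) - 1) + (-2 + I*√2))² = (-25*((-1 - 8) - 1) + (-2 + I*√2))² = (-25*(-9 - 1) + (-2 + I*√2))² = (-25*(-10) + (-2 + I*√2))² = (250 + (-2 + I*√2))² = (248 + I*√2)²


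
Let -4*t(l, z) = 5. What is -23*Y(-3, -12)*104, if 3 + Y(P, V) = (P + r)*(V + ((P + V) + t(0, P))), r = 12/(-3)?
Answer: -465842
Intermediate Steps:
r = -4 (r = 12*(-⅓) = -4)
t(l, z) = -5/4 (t(l, z) = -¼*5 = -5/4)
Y(P, V) = -3 + (-4 + P)*(-5/4 + P + 2*V) (Y(P, V) = -3 + (P - 4)*(V + ((P + V) - 5/4)) = -3 + (-4 + P)*(V + (-5/4 + P + V)) = -3 + (-4 + P)*(-5/4 + P + 2*V))
-23*Y(-3, -12)*104 = -23*(2 + (-3)² - 8*(-12) - 21/4*(-3) + 2*(-3)*(-12))*104 = -23*(2 + 9 + 96 + 63/4 + 72)*104 = -23*779/4*104 = -17917/4*104 = -465842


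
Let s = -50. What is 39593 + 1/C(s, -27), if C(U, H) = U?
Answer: 1979649/50 ≈ 39593.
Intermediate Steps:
39593 + 1/C(s, -27) = 39593 + 1/(-50) = 39593 - 1/50 = 1979649/50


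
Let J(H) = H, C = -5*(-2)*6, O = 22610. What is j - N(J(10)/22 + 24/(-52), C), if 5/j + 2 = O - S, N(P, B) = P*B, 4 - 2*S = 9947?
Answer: 254690/606749 ≈ 0.41976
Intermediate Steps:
S = -9943/2 (S = 2 - 1/2*9947 = 2 - 9947/2 = -9943/2 ≈ -4971.5)
C = 60 (C = 10*6 = 60)
N(P, B) = B*P
j = 10/55159 (j = 5/(-2 + (22610 - 1*(-9943/2))) = 5/(-2 + (22610 + 9943/2)) = 5/(-2 + 55163/2) = 5/(55159/2) = 5*(2/55159) = 10/55159 ≈ 0.00018129)
j - N(J(10)/22 + 24/(-52), C) = 10/55159 - 60*(10/22 + 24/(-52)) = 10/55159 - 60*(10*(1/22) + 24*(-1/52)) = 10/55159 - 60*(5/11 - 6/13) = 10/55159 - 60*(-1)/143 = 10/55159 - 1*(-60/143) = 10/55159 + 60/143 = 254690/606749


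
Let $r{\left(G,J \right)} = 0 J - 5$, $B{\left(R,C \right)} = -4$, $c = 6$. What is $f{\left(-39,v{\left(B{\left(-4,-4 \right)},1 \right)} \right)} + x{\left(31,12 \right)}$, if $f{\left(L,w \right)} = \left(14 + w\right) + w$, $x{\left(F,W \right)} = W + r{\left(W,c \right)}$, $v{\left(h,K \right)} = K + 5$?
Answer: $33$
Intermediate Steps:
$v{\left(h,K \right)} = 5 + K$
$r{\left(G,J \right)} = -5$ ($r{\left(G,J \right)} = 0 - 5 = -5$)
$x{\left(F,W \right)} = -5 + W$ ($x{\left(F,W \right)} = W - 5 = -5 + W$)
$f{\left(L,w \right)} = 14 + 2 w$
$f{\left(-39,v{\left(B{\left(-4,-4 \right)},1 \right)} \right)} + x{\left(31,12 \right)} = \left(14 + 2 \left(5 + 1\right)\right) + \left(-5 + 12\right) = \left(14 + 2 \cdot 6\right) + 7 = \left(14 + 12\right) + 7 = 26 + 7 = 33$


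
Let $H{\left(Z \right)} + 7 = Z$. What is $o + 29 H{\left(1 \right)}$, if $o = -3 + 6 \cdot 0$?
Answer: $-177$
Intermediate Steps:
$o = -3$ ($o = -3 + 0 = -3$)
$H{\left(Z \right)} = -7 + Z$
$o + 29 H{\left(1 \right)} = -3 + 29 \left(-7 + 1\right) = -3 + 29 \left(-6\right) = -3 - 174 = -177$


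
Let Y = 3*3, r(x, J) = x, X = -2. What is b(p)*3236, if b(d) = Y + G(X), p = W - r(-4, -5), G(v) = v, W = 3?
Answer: 22652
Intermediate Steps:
Y = 9
p = 7 (p = 3 - 1*(-4) = 3 + 4 = 7)
b(d) = 7 (b(d) = 9 - 2 = 7)
b(p)*3236 = 7*3236 = 22652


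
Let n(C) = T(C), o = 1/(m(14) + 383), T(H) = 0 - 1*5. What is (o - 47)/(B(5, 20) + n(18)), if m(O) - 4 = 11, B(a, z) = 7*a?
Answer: -1247/796 ≈ -1.5666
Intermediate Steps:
m(O) = 15 (m(O) = 4 + 11 = 15)
T(H) = -5 (T(H) = 0 - 5 = -5)
o = 1/398 (o = 1/(15 + 383) = 1/398 ≈ 0.0025126)
n(C) = -5
(o - 47)/(B(5, 20) + n(18)) = (1/398 - 47)/(7*5 - 5) = -18705/(398*(35 - 5)) = -18705/398/30 = -18705/398*1/30 = -1247/796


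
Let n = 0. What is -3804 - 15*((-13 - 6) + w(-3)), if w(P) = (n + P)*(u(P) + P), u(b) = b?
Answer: -3789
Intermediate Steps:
w(P) = 2*P² (w(P) = (0 + P)*(P + P) = P*(2*P) = 2*P²)
-3804 - 15*((-13 - 6) + w(-3)) = -3804 - 15*((-13 - 6) + 2*(-3)²) = -3804 - 15*(-19 + 2*9) = -3804 - 15*(-19 + 18) = -3804 - 15*(-1) = -3804 - 1*(-15) = -3804 + 15 = -3789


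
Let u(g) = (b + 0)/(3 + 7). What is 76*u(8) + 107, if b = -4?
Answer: 383/5 ≈ 76.600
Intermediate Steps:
u(g) = -⅖ (u(g) = (-4 + 0)/(3 + 7) = -4/10 = -4*⅒ = -⅖)
76*u(8) + 107 = 76*(-⅖) + 107 = -152/5 + 107 = 383/5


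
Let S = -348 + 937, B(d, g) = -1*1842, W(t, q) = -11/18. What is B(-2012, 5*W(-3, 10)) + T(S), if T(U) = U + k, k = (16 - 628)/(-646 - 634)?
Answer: -400807/320 ≈ -1252.5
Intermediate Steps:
W(t, q) = -11/18 (W(t, q) = -11*1/18 = -11/18)
k = 153/320 (k = -612/(-1280) = -612*(-1/1280) = 153/320 ≈ 0.47813)
B(d, g) = -1842
S = 589
T(U) = 153/320 + U (T(U) = U + 153/320 = 153/320 + U)
B(-2012, 5*W(-3, 10)) + T(S) = -1842 + (153/320 + 589) = -1842 + 188633/320 = -400807/320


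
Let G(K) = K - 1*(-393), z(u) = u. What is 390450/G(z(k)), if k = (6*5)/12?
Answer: 780900/791 ≈ 987.23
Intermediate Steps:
k = 5/2 (k = 30*(1/12) = 5/2 ≈ 2.5000)
G(K) = 393 + K (G(K) = K + 393 = 393 + K)
390450/G(z(k)) = 390450/(393 + 5/2) = 390450/(791/2) = 390450*(2/791) = 780900/791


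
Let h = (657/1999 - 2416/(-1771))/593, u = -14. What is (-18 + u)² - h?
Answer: 2149734342997/2099355797 ≈ 1024.0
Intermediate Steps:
h = 5993131/2099355797 (h = (657*(1/1999) - 2416*(-1/1771))*(1/593) = (657/1999 + 2416/1771)*(1/593) = (5993131/3540229)*(1/593) = 5993131/2099355797 ≈ 0.0028547)
(-18 + u)² - h = (-18 - 14)² - 1*5993131/2099355797 = (-32)² - 5993131/2099355797 = 1024 - 5993131/2099355797 = 2149734342997/2099355797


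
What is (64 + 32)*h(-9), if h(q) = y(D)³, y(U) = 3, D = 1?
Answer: 2592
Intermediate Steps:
h(q) = 27 (h(q) = 3³ = 27)
(64 + 32)*h(-9) = (64 + 32)*27 = 96*27 = 2592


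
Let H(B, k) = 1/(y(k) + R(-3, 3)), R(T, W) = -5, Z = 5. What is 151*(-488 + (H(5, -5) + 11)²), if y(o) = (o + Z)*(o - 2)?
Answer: -1401884/25 ≈ -56075.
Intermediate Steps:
y(o) = (-2 + o)*(5 + o) (y(o) = (o + 5)*(o - 2) = (5 + o)*(-2 + o) = (-2 + o)*(5 + o))
H(B, k) = 1/(-15 + k² + 3*k) (H(B, k) = 1/((-10 + k² + 3*k) - 5) = 1/(-15 + k² + 3*k))
151*(-488 + (H(5, -5) + 11)²) = 151*(-488 + (1/(-15 + (-5)² + 3*(-5)) + 11)²) = 151*(-488 + (1/(-15 + 25 - 15) + 11)²) = 151*(-488 + (1/(-5) + 11)²) = 151*(-488 + (-⅕ + 11)²) = 151*(-488 + (54/5)²) = 151*(-488 + 2916/25) = 151*(-9284/25) = -1401884/25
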